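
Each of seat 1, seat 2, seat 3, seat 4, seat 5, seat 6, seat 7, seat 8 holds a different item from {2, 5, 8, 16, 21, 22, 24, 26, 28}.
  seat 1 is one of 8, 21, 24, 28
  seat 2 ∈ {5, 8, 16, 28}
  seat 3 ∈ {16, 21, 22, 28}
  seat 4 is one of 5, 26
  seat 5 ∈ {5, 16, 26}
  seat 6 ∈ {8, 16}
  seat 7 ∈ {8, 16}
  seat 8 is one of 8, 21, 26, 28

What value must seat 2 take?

Among the 8 variables, 22 fits only seat 3 (and all 8 values in {5, 8, 16, 21, 22, 24, 26, 28} must be used), so seat 3 = 22.
The 7 still-open variables draw from only 7 values {5, 8, 16, 21, 24, 26, 28}, so each is used; only seat 1 can be 24, hence seat 1 = 24.
The 6 still-open variables together cover exactly {5, 8, 16, 21, 26, 28} — 6 values for 6 variables — and 21 appears only in seat 8's list, so seat 8 = 21.
The 5 still-open variables draw from only 5 values {5, 8, 16, 26, 28}, so each is used; only seat 2 can be 28, hence seat 2 = 28.

28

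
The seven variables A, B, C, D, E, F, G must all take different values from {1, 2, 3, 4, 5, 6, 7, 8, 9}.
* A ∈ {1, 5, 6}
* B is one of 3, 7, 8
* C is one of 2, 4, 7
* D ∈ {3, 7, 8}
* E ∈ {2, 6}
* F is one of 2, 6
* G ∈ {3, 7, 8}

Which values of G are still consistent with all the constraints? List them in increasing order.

3, 7, 8

E and F between them cover only {2, 6} — a naked pair. Remove those values from A, C.
B, D, G between them cover only {3, 7, 8} — a naked triple. Remove those values from C.
C has just one choice, so C = 4.
No further eliminations apply; G can still be any of 3, 7, 8.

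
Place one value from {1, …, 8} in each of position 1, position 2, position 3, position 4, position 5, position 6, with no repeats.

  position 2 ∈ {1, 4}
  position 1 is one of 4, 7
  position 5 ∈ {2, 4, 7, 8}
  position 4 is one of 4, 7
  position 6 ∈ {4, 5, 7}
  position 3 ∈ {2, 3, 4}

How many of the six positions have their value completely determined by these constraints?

The 2 variables position 1 and position 4 are confined to {4, 7}, which locks those values in; drop them from position 2, position 3, position 5, position 6.
position 2's domain is down to {1}, so position 2 = 1.
position 6's domain is down to {5}, so position 6 = 5.
Determined: position 2=1, position 6=5. The other positions each still have more than one consistent value. That makes 2.

2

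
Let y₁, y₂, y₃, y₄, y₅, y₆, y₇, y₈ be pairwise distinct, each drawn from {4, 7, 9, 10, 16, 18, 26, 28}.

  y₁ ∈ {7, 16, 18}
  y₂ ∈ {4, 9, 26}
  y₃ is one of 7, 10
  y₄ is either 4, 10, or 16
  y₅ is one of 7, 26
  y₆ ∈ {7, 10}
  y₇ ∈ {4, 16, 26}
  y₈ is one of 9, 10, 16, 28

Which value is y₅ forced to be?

26

The 8 variables draw from only 8 values {4, 7, 9, 10, 16, 18, 26, 28}, so each is used; only y₁ can be 18, hence y₁ = 18.
The 7 still-open variables together cover exactly {4, 7, 9, 10, 16, 26, 28} — 7 values for 7 variables — and 28 appears only in y₈'s list, so y₈ = 28.
The 6 still-open variables draw from only 6 values {4, 7, 9, 10, 16, 26}, so each is used; only y₂ can be 9, hence y₂ = 9.
y₃ and y₆ between them cover only {7, 10} — a naked pair. Remove those values from y₄, y₅.
So y₅ = 26.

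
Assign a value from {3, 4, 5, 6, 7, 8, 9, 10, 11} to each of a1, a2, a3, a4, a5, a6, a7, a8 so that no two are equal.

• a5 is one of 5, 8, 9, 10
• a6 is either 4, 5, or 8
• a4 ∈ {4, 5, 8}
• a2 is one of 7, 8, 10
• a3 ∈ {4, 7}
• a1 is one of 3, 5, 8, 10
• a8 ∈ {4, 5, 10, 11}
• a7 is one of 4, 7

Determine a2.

10

Among the 8 variables, 3 fits only a1 (and all 8 values in {3, 4, 5, 7, 8, 9, 10, 11} must be used), so a1 = 3.
The 7 still-open variables draw from only 7 values {4, 5, 7, 8, 9, 10, 11}, so each is used; only a5 can be 9, hence a5 = 9.
Among the 6 still-open variables, 11 fits only a8 (and all 6 values in {4, 5, 7, 8, 10, 11} must be used), so a8 = 11.
Among the 5 still-open variables, 10 fits only a2 (and all 5 values in {4, 5, 7, 8, 10} must be used), so a2 = 10.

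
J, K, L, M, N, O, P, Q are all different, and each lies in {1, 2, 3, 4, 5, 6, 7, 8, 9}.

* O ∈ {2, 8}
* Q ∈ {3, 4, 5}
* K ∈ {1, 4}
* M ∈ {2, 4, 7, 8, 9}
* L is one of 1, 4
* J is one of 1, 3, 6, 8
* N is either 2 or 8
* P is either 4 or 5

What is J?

K and L between them cover only {1, 4} — a naked pair. Remove those values from J, M, P, Q.
P's domain is down to {5}, so P = 5. Eliminate 5 elsewhere: Q.
Q must be 3 (only option left). Strike 3 from J.
N and O between them cover only {2, 8} — a naked pair. Remove those values from J, M.
So J = 6.

6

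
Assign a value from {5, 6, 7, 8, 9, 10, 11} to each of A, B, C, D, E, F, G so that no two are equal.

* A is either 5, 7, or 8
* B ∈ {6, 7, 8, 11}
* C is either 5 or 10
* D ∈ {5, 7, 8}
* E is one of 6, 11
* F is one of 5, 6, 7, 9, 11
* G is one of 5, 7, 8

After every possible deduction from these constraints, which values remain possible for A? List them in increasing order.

5, 7, 8

Among the 7 variables, 9 fits only F (and all 7 values in {5, 6, 7, 8, 9, 10, 11} must be used), so F = 9.
The 6 still-open variables together cover exactly {5, 6, 7, 8, 10, 11} — 6 values for 6 variables — and 10 appears only in C's list, so C = 10.
A, D, G share exactly the 3 values {5, 7, 8}; by pigeonhole those values go to them, so strike 5, 7, 8 from B.
No further eliminations apply; A can still be any of 5, 7, 8.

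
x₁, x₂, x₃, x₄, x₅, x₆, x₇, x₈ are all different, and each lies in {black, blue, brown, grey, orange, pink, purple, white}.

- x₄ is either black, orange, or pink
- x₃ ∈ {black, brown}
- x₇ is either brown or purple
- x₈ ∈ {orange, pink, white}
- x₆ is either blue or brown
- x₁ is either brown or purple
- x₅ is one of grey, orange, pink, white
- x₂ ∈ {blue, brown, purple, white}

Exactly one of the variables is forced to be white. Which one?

The 8 variables draw from only 8 values {black, blue, brown, grey, orange, pink, purple, white}, so each is used; only x₅ can be grey, hence x₅ = grey.
x₁ and x₇ share exactly the 2 values {brown, purple}; by pigeonhole those values go to them, so strike brown, purple from x₂, x₃, x₆.
x₃ has just one choice, so x₃ = black. Remove black from x₄.
x₆ has just one choice, so x₆ = blue. Eliminate blue elsewhere: x₂.
So white goes to x₂.

x₂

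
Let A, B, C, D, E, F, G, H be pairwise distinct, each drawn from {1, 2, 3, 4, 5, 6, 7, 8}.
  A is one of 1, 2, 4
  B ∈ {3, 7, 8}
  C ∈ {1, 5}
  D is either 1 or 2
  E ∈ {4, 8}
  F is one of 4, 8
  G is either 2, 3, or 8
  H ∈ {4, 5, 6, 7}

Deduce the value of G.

The 8 variables together cover exactly {1, 2, 3, 4, 5, 6, 7, 8} — 8 values for 8 variables — and 6 appears only in H's list, so H = 6.
Among the 7 still-open variables, 5 fits only C (and all 7 values in {1, 2, 3, 4, 5, 7, 8} must be used), so C = 5.
Among the 6 still-open variables, 7 fits only B (and all 6 values in {1, 2, 3, 4, 7, 8} must be used), so B = 7.
The 5 still-open variables draw from only 5 values {1, 2, 3, 4, 8}, so each is used; only G can be 3, hence G = 3.

3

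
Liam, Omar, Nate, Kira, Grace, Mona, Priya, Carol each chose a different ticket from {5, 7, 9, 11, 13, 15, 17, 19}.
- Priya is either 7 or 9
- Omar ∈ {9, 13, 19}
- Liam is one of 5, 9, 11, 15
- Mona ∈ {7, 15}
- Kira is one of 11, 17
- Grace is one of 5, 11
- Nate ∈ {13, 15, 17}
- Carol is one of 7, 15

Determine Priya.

The 8 variables together cover exactly {5, 7, 9, 11, 13, 15, 17, 19} — 8 values for 8 variables — and 19 appears only in Omar's list, so Omar = 19.
Among the 7 still-open variables, 13 fits only Nate (and all 7 values in {5, 7, 9, 11, 13, 15, 17} must be used), so Nate = 13.
The 6 still-open variables draw from only 6 values {5, 7, 9, 11, 15, 17}, so each is used; only Kira can be 17, hence Kira = 17.
Mona and Carol share exactly the 2 values {7, 15}; by pigeonhole those values go to them, so strike 7, 15 from Liam, Priya.
So Priya = 9.

9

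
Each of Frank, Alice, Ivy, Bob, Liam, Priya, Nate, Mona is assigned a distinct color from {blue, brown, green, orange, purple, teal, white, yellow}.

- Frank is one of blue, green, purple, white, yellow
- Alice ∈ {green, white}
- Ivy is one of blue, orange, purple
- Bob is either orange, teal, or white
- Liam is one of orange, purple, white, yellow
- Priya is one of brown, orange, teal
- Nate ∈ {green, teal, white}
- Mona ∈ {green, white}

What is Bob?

orange

Among the 8 variables, brown fits only Priya (and all 8 values in {blue, brown, green, orange, purple, teal, white, yellow} must be used), so Priya = brown.
The 2 variables Alice and Mona are confined to {green, white}, which locks those values in; drop them from Frank, Bob, Liam, Nate.
Nate must be teal (only option left). So Bob can't be teal.
So Bob = orange.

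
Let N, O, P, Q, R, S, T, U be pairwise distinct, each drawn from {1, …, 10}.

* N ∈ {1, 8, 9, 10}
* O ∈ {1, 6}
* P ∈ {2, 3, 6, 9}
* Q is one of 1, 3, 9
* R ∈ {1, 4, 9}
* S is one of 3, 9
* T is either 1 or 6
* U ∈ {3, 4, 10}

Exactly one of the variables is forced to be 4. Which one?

The 8 variables draw from only 8 values {1, 2, 3, 4, 6, 8, 9, 10}, so each is used; only P can be 2, hence P = 2.
Among the 7 still-open variables, 8 fits only N (and all 7 values in {1, 3, 4, 6, 8, 9, 10} must be used), so N = 8.
The 6 still-open variables together cover exactly {1, 3, 4, 6, 9, 10} — 6 values for 6 variables — and 10 appears only in U's list, so U = 10.
Among the 5 still-open variables, 4 fits only R (and all 5 values in {1, 3, 4, 6, 9} must be used), so R = 4.

R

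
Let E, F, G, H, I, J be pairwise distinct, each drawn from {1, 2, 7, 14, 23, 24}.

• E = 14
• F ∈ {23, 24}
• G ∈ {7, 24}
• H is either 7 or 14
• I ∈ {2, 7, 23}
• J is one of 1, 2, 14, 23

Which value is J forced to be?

E must be 14 (only option left). Eliminate 14 elsewhere: H, J.
H's domain is down to {7}, so H = 7. Eliminate 7 elsewhere: G, I.
That leaves G = 24. Eliminate 24 elsewhere: F.
F has just one choice, so F = 23. So I, J can't be 23.
I's domain is down to {2}, so I = 2. So J can't be 2.
So J = 1.

1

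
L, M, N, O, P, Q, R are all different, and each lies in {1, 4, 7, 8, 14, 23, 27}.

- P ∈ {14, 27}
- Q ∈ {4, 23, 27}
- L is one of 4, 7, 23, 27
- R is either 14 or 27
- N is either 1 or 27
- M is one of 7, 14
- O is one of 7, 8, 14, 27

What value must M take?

The 7 variables draw from only 7 values {1, 4, 7, 8, 14, 23, 27}, so each is used; only N can be 1, hence N = 1.
The 6 still-open variables draw from only 6 values {4, 7, 8, 14, 23, 27}, so each is used; only O can be 8, hence O = 8.
P and R between them cover only {14, 27} — a naked pair. Remove those values from L, M, Q.
So M = 7.

7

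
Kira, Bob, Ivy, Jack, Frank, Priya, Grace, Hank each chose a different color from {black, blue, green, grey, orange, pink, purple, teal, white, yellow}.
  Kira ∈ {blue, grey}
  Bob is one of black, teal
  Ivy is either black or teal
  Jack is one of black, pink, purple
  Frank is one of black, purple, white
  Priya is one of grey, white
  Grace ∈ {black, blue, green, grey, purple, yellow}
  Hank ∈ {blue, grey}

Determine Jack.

pink

The 2 variables Kira and Hank are confined to {blue, grey}, which locks those values in; drop them from Priya, Grace.
Priya's domain is down to {white}, so Priya = white. Eliminate white elsewhere: Frank.
The 2 variables Bob and Ivy are confined to {black, teal}, which locks those values in; drop them from Jack, Frank, Grace.
Frank must be purple (only option left). So Jack, Grace can't be purple.
So Jack = pink.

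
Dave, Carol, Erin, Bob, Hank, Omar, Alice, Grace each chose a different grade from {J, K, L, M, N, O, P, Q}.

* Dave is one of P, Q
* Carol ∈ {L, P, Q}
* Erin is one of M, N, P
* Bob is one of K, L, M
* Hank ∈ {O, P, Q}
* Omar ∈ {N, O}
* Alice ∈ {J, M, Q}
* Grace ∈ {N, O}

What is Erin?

The 8 variables together cover exactly {J, K, L, M, N, O, P, Q} — 8 values for 8 variables — and J appears only in Alice's list, so Alice = J.
The 7 still-open variables draw from only 7 values {K, L, M, N, O, P, Q}, so each is used; only Bob can be K, hence Bob = K.
The 6 still-open variables together cover exactly {L, M, N, O, P, Q} — 6 values for 6 variables — and L appears only in Carol's list, so Carol = L.
The 5 still-open variables together cover exactly {M, N, O, P, Q} — 5 values for 5 variables — and M appears only in Erin's list, so Erin = M.

M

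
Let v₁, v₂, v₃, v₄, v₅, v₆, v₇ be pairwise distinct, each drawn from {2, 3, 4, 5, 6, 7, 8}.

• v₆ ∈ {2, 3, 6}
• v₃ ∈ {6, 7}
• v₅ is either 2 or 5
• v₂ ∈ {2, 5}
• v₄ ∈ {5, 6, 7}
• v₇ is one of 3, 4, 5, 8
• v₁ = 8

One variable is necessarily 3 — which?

v₆

v₁ has just one choice, so v₁ = 8. Eliminate 8 elsewhere: v₇.
The 6 still-open variables draw from only 6 values {2, 3, 4, 5, 6, 7}, so each is used; only v₇ can be 4, hence v₇ = 4.
The 5 still-open variables together cover exactly {2, 3, 5, 6, 7} — 5 values for 5 variables — and 3 appears only in v₆'s list, so v₆ = 3.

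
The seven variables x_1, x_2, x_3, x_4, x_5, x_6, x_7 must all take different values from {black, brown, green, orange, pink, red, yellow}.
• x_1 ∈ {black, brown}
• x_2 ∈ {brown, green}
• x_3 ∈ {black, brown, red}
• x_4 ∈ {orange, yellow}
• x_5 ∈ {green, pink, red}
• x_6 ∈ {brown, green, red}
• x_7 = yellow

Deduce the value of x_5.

x_7 has just one choice, so x_7 = yellow. Remove yellow from x_4.
x_4's domain is down to {orange}, so x_4 = orange.
Among the 5 still-open variables, pink fits only x_5 (and all 5 values in {black, brown, green, pink, red} must be used), so x_5 = pink.

pink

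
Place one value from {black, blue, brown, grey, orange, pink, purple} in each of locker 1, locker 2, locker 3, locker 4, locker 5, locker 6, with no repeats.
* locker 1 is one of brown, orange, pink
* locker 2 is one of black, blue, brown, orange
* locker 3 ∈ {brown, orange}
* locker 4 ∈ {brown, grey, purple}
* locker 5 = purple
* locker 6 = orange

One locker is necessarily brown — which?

locker 5 has just one choice, so locker 5 = purple. So locker 4 can't be purple.
That leaves locker 6 = orange. Eliminate orange elsewhere: locker 1, locker 2, locker 3.
So brown goes to locker 3.

locker 3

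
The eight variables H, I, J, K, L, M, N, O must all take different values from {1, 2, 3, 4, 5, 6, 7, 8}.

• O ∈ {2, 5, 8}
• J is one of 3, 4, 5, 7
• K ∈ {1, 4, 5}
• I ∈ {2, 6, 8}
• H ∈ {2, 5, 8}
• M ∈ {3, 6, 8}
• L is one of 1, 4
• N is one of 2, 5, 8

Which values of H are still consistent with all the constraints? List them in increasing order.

2, 5, 8

The 8 variables draw from only 8 values {1, 2, 3, 4, 5, 6, 7, 8}, so each is used; only J can be 7, hence J = 7.
The 7 still-open variables together cover exactly {1, 2, 3, 4, 5, 6, 8} — 7 values for 7 variables — and 3 appears only in M's list, so M = 3.
Among the 6 still-open variables, 6 fits only I (and all 6 values in {1, 2, 4, 5, 6, 8} must be used), so I = 6.
H, N, O share exactly the 3 values {2, 5, 8}; by pigeonhole those values go to them, so strike 2, 5, 8 from K.
No further eliminations apply; H can still be any of 2, 5, 8.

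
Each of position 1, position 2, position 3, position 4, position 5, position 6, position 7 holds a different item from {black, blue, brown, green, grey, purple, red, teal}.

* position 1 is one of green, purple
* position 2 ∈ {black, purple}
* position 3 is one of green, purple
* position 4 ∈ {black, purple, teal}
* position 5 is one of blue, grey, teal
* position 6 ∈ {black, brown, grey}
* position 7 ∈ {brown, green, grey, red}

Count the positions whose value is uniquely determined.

2

position 1 and position 3 between them cover only {green, purple} — a naked pair. Remove those values from position 2, position 4, position 7.
That leaves position 2 = black. So position 4, position 6 can't be black.
That leaves position 4 = teal. Strike teal from position 5.
Determined: position 2=black, position 4=teal. The other positions each still have more than one consistent value. That makes 2.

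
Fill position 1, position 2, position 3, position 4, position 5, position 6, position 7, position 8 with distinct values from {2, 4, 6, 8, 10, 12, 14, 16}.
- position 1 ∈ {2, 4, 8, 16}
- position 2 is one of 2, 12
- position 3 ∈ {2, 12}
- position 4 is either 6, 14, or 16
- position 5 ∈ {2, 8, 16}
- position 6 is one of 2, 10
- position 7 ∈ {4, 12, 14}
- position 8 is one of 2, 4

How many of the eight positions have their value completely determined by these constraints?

The 8 variables together cover exactly {2, 4, 6, 8, 10, 12, 14, 16} — 8 values for 8 variables — and 6 appears only in position 4's list, so position 4 = 6.
The 7 still-open variables together cover exactly {2, 4, 8, 10, 12, 14, 16} — 7 values for 7 variables — and 10 appears only in position 6's list, so position 6 = 10.
The 6 still-open variables together cover exactly {2, 4, 8, 12, 14, 16} — 6 values for 6 variables — and 14 appears only in position 7's list, so position 7 = 14.
position 2 and position 3 between them cover only {2, 12} — a naked pair. Remove those values from position 1, position 5, position 8.
position 8's domain is down to {4}, so position 8 = 4. So position 1 can't be 4.
Determined: position 4=6, position 6=10, position 7=14, position 8=4. The other positions each still have more than one consistent value. That makes 4.

4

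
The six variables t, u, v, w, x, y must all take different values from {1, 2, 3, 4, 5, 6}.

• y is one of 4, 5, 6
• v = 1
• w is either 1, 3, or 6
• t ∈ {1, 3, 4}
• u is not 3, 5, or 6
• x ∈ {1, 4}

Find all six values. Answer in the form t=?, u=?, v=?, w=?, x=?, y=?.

v must be 1 (only option left). Remove 1 from t, u, w, x.
x has just one choice, so x = 4. Remove 4 from t, u, y.
t has just one choice, so t = 3. Strike 3 from w.
u's domain is down to {2}, so u = 2.
w must be 6 (only option left). Strike 6 from y.
y has just one choice, so y = 5.

t=3, u=2, v=1, w=6, x=4, y=5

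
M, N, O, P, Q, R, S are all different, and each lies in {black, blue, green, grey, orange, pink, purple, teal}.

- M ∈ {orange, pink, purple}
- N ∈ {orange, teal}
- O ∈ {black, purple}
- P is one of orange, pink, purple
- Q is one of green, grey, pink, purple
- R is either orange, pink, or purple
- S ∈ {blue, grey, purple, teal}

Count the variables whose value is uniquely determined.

2

The 3 variables M, P, R are confined to {orange, pink, purple}, which locks those values in; drop them from N, O, Q, S.
N has just one choice, so N = teal. Remove teal from S.
O's domain is down to {black}, so O = black.
Determined: N=teal, O=black. The other variables each still have more than one consistent value. That makes 2.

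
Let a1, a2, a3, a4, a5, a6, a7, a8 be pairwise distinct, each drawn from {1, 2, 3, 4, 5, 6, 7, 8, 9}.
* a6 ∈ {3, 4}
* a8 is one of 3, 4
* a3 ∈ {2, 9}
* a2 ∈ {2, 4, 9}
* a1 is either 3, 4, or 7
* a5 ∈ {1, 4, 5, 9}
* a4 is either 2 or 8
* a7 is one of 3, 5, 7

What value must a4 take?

8

The 8 variables together cover exactly {1, 2, 3, 4, 5, 7, 8, 9} — 8 values for 8 variables — and 1 appears only in a5's list, so a5 = 1.
Among the 7 still-open variables, 5 fits only a7 (and all 7 values in {2, 3, 4, 5, 7, 8, 9} must be used), so a7 = 5.
The 6 still-open variables together cover exactly {2, 3, 4, 7, 8, 9} — 6 values for 6 variables — and 7 appears only in a1's list, so a1 = 7.
Among the 5 still-open variables, 8 fits only a4 (and all 5 values in {2, 3, 4, 8, 9} must be used), so a4 = 8.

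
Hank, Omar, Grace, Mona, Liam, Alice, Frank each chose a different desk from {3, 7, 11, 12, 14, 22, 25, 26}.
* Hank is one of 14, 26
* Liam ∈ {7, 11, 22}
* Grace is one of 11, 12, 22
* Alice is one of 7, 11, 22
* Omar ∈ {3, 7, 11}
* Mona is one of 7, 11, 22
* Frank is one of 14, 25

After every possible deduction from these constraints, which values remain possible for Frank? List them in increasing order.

14, 25

Mona, Liam, Alice share exactly the 3 values {7, 11, 22}; by pigeonhole those values go to them, so strike 7, 11, 22 from Omar, Grace.
Omar must be 3 (only option left).
That leaves Grace = 12.
No further eliminations apply; Frank can still be any of 14, 25.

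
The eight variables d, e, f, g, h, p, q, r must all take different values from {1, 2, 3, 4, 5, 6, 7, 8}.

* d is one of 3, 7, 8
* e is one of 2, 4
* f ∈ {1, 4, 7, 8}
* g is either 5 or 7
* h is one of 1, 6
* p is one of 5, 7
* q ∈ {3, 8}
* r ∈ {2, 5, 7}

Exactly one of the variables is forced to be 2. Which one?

r

The 8 variables together cover exactly {1, 2, 3, 4, 5, 6, 7, 8} — 8 values for 8 variables — and 6 appears only in h's list, so h = 6.
The 7 still-open variables draw from only 7 values {1, 2, 3, 4, 5, 7, 8}, so each is used; only f can be 1, hence f = 1.
The 6 still-open variables draw from only 6 values {2, 3, 4, 5, 7, 8}, so each is used; only e can be 4, hence e = 4.
The 5 still-open variables together cover exactly {2, 3, 5, 7, 8} — 5 values for 5 variables — and 2 appears only in r's list, so r = 2.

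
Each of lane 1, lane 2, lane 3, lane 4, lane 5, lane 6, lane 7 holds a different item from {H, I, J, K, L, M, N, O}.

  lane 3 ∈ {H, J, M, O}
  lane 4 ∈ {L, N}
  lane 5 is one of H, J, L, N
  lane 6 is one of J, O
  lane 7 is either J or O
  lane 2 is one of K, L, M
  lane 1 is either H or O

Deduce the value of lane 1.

H

The 7 variables draw from only 7 values {H, J, K, L, M, N, O}, so each is used; only lane 2 can be K, hence lane 2 = K.
The 6 still-open variables together cover exactly {H, J, L, M, N, O} — 6 values for 6 variables — and M appears only in lane 3's list, so lane 3 = M.
The 2 variables lane 6 and lane 7 are confined to {J, O}, which locks those values in; drop them from lane 1, lane 5.
So lane 1 = H.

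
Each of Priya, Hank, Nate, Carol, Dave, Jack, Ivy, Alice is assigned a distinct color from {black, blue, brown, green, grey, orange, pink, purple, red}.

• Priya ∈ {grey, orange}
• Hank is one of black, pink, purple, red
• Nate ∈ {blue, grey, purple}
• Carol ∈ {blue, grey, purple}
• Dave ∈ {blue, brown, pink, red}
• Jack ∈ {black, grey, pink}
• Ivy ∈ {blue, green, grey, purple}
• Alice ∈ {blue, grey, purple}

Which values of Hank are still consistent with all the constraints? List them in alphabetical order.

black, pink, red

The 3 variables Nate, Carol, Alice are confined to {blue, grey, purple}, which locks those values in; drop them from Priya, Hank, Dave, Jack, Ivy.
Priya has just one choice, so Priya = orange.
Ivy must be green (only option left).
No further eliminations apply; Hank can still be any of black, pink, red.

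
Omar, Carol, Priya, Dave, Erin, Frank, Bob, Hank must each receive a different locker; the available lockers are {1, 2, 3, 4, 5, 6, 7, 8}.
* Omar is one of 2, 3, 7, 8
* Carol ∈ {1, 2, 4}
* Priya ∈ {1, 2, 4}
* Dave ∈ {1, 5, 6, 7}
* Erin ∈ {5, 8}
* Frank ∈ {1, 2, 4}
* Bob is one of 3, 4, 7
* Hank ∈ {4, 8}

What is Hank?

Among the 8 variables, 6 fits only Dave (and all 8 values in {1, 2, 3, 4, 5, 6, 7, 8} must be used), so Dave = 6.
The 7 still-open variables together cover exactly {1, 2, 3, 4, 5, 7, 8} — 7 values for 7 variables — and 5 appears only in Erin's list, so Erin = 5.
The 3 variables Carol, Priya, Frank are confined to {1, 2, 4}, which locks those values in; drop them from Omar, Bob, Hank.
So Hank = 8.

8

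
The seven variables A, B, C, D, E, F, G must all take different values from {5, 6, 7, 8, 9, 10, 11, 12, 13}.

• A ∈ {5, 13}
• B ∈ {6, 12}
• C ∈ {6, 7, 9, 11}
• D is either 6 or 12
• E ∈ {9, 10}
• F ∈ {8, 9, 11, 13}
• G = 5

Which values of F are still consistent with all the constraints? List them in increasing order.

G must be 5 (only option left). So A can't be 5.
A must be 13 (only option left). Remove 13 from F.
B and D between them cover only {6, 12} — a naked pair. Remove those values from C.
No further eliminations apply; F can still be any of 8, 9, 11.

8, 9, 11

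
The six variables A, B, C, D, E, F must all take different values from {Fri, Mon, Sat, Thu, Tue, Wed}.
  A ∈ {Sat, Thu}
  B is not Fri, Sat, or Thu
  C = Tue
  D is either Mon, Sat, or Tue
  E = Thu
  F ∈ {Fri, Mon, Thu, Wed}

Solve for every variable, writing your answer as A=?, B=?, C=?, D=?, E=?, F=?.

A=Sat, B=Wed, C=Tue, D=Mon, E=Thu, F=Fri

C has just one choice, so C = Tue. So B, D can't be Tue.
That leaves E = Thu. So A, F can't be Thu.
A has just one choice, so A = Sat. Remove Sat from D.
D has just one choice, so D = Mon. Strike Mon from B, F.
That leaves B = Wed. Remove Wed from F.
That leaves F = Fri.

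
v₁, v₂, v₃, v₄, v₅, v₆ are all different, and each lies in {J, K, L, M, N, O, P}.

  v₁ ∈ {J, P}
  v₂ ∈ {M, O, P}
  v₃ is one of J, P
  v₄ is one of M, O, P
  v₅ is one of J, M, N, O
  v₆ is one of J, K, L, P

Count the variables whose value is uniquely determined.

The 2 variables v₁ and v₃ are confined to {J, P}, which locks those values in; drop them from v₂, v₄, v₅, v₆.
v₂ and v₄ share exactly the 2 values {M, O}; by pigeonhole those values go to them, so strike M, O from v₅.
v₅ must be N (only option left).
Determined: v₅=N. The other variables each still have more than one consistent value. That makes 1.

1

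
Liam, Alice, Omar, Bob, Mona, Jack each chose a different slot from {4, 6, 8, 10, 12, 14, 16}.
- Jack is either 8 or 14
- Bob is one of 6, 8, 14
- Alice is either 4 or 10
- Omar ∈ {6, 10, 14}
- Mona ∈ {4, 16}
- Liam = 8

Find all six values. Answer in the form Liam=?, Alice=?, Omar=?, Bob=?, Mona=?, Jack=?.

Liam=8, Alice=4, Omar=10, Bob=6, Mona=16, Jack=14

Liam has just one choice, so Liam = 8. So Bob, Jack can't be 8.
Jack's domain is down to {14}, so Jack = 14. So Omar, Bob can't be 14.
That leaves Bob = 6. Strike 6 from Omar.
That leaves Omar = 10. Remove 10 from Alice.
Alice has just one choice, so Alice = 4. Strike 4 from Mona.
That leaves Mona = 16.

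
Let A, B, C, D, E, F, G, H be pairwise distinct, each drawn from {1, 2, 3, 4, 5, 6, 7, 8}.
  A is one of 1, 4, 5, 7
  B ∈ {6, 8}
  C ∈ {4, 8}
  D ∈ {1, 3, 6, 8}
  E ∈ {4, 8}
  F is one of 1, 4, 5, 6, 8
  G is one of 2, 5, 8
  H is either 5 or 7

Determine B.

6

The 8 variables draw from only 8 values {1, 2, 3, 4, 5, 6, 7, 8}, so each is used; only G can be 2, hence G = 2.
The 7 still-open variables draw from only 7 values {1, 3, 4, 5, 6, 7, 8}, so each is used; only D can be 3, hence D = 3.
C and E between them cover only {4, 8} — a naked pair. Remove those values from A, B, F.
So B = 6.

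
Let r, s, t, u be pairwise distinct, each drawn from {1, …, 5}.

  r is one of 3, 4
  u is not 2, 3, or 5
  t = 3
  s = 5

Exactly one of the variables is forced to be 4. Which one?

r

s must be 5 (only option left).
t must be 3 (only option left). Remove 3 from r.
So 4 goes to r.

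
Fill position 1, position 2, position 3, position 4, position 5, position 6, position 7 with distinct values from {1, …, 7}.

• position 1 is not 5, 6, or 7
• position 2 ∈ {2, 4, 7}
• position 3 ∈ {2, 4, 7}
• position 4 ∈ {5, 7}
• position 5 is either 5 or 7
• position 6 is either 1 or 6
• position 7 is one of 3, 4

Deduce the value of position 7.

3

Among the 7 variables, 6 fits only position 6 (and all 7 values in {1, 2, 3, 4, 5, 6, 7} must be used), so position 6 = 6.
The 6 still-open variables draw from only 6 values {1, 2, 3, 4, 5, 7}, so each is used; only position 1 can be 1, hence position 1 = 1.
Among the 5 still-open variables, 3 fits only position 7 (and all 5 values in {2, 3, 4, 5, 7} must be used), so position 7 = 3.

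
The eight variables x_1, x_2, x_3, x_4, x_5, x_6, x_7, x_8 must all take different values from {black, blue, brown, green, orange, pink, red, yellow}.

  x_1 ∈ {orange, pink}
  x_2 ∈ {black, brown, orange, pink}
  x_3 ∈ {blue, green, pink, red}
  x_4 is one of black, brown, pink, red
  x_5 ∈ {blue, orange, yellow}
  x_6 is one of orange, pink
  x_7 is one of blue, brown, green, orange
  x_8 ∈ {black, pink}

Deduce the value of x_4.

Among the 8 variables, yellow fits only x_5 (and all 8 values in {black, blue, brown, green, orange, pink, red, yellow} must be used), so x_5 = yellow.
The 2 variables x_1 and x_6 are confined to {orange, pink}, which locks those values in; drop them from x_2, x_3, x_4, x_7, x_8.
x_8 must be black (only option left). Eliminate black elsewhere: x_2, x_4.
That leaves x_2 = brown. So x_4, x_7 can't be brown.
So x_4 = red.

red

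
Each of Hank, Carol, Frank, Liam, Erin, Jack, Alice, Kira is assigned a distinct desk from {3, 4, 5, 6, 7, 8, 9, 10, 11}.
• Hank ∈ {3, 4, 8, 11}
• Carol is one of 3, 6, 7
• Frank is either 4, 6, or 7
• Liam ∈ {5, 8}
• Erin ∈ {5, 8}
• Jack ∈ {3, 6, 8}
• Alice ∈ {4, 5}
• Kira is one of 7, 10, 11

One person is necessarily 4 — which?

Alice

Among the 8 variables, 10 fits only Kira (and all 8 values in {3, 4, 5, 6, 7, 8, 10, 11} must be used), so Kira = 10.
The 7 still-open variables together cover exactly {3, 4, 5, 6, 7, 8, 11} — 7 values for 7 variables — and 11 appears only in Hank's list, so Hank = 11.
Liam and Erin between them cover only {5, 8} — a naked pair. Remove those values from Jack, Alice.
So 4 goes to Alice.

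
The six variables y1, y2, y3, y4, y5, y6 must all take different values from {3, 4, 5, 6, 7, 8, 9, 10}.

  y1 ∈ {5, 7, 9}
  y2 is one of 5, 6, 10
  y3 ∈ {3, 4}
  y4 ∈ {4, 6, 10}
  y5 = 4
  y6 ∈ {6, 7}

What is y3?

3

y5 must be 4 (only option left). Eliminate 4 elsewhere: y3, y4.
So y3 = 3.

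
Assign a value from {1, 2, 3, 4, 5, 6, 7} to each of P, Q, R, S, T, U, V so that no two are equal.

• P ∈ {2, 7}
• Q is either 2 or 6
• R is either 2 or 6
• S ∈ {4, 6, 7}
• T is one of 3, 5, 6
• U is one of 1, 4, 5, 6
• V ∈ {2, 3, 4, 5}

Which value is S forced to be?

The 7 variables together cover exactly {1, 2, 3, 4, 5, 6, 7} — 7 values for 7 variables — and 1 appears only in U's list, so U = 1.
Q and R share exactly the 2 values {2, 6}; by pigeonhole those values go to them, so strike 2, 6 from P, S, T, V.
That leaves P = 7. Eliminate 7 elsewhere: S.
So S = 4.

4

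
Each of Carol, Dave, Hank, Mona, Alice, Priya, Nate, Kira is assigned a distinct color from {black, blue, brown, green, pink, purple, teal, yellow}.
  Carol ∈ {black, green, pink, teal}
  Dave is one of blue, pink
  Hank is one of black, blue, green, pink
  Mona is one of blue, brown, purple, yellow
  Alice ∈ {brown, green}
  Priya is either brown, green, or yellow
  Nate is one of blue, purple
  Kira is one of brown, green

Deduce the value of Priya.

yellow

The 8 variables together cover exactly {black, blue, brown, green, pink, purple, teal, yellow} — 8 values for 8 variables — and teal appears only in Carol's list, so Carol = teal.
Among the 7 still-open variables, black fits only Hank (and all 7 values in {black, blue, brown, green, pink, purple, yellow} must be used), so Hank = black.
Among the 6 still-open variables, pink fits only Dave (and all 6 values in {blue, brown, green, pink, purple, yellow} must be used), so Dave = pink.
Alice and Kira share exactly the 2 values {brown, green}; by pigeonhole those values go to them, so strike brown, green from Mona, Priya.
So Priya = yellow.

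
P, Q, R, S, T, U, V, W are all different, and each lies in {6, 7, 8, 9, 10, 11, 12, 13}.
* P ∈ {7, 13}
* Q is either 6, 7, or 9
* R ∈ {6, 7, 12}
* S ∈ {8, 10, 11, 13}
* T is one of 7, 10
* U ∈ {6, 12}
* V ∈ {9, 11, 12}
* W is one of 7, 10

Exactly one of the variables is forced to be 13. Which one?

The 8 variables together cover exactly {6, 7, 8, 9, 10, 11, 12, 13} — 8 values for 8 variables — and 8 appears only in S's list, so S = 8.
The 7 still-open variables draw from only 7 values {6, 7, 9, 10, 11, 12, 13}, so each is used; only V can be 11, hence V = 11.
Among the 6 still-open variables, 9 fits only Q (and all 6 values in {6, 7, 9, 10, 12, 13} must be used), so Q = 9.
The 5 still-open variables draw from only 5 values {6, 7, 10, 12, 13}, so each is used; only P can be 13, hence P = 13.

P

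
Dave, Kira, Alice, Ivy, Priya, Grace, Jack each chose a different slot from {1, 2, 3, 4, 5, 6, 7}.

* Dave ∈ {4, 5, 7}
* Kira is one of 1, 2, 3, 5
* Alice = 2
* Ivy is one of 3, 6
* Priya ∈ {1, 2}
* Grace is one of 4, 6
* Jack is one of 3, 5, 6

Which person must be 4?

Grace

Alice has just one choice, so Alice = 2. Strike 2 from Kira, Priya.
Priya has just one choice, so Priya = 1. Remove 1 from Kira.
The 5 still-open variables together cover exactly {3, 4, 5, 6, 7} — 5 values for 5 variables — and 7 appears only in Dave's list, so Dave = 7.
Among the 4 still-open variables, 4 fits only Grace (and all 4 values in {3, 4, 5, 6} must be used), so Grace = 4.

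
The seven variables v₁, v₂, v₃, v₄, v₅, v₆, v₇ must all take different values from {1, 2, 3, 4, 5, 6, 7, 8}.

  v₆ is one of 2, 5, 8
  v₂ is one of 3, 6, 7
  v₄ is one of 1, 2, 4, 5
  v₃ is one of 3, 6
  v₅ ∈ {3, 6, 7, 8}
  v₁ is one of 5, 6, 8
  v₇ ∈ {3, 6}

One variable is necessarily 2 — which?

v₃ and v₇ share exactly the 2 values {3, 6}; by pigeonhole those values go to them, so strike 3, 6 from v₁, v₂, v₅.
v₂ must be 7 (only option left). Strike 7 from v₅.
That leaves v₅ = 8. Remove 8 from v₁, v₆.
That leaves v₁ = 5. So v₄, v₆ can't be 5.
So 2 goes to v₆.

v₆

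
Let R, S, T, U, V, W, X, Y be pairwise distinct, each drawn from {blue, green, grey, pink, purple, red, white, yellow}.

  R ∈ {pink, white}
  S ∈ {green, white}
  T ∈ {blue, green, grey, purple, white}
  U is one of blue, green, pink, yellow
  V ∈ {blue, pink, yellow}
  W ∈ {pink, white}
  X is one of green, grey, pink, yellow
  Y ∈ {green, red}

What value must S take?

The 8 variables draw from only 8 values {blue, green, grey, pink, purple, red, white, yellow}, so each is used; only T can be purple, hence T = purple.
Among the 7 still-open variables, grey fits only X (and all 7 values in {blue, green, grey, pink, red, white, yellow} must be used), so X = grey.
The 6 still-open variables together cover exactly {blue, green, pink, red, white, yellow} — 6 values for 6 variables — and red appears only in Y's list, so Y = red.
R and W share exactly the 2 values {pink, white}; by pigeonhole those values go to them, so strike pink, white from S, U, V.
So S = green.

green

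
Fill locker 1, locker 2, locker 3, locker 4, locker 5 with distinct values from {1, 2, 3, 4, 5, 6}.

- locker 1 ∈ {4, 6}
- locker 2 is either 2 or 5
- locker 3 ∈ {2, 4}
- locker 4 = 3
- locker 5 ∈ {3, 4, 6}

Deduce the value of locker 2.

5

locker 4 must be 3 (only option left). Strike 3 from locker 5.
The 4 still-open variables together cover exactly {2, 4, 5, 6} — 4 values for 4 variables — and 5 appears only in locker 2's list, so locker 2 = 5.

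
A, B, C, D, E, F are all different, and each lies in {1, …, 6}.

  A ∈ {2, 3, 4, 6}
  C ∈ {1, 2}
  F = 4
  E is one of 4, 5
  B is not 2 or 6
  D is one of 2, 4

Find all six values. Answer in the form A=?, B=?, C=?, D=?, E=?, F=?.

F's domain is down to {4}, so F = 4. Remove 4 from A, B, D, E.
D's domain is down to {2}, so D = 2. Remove 2 from A, C.
E must be 5 (only option left). Strike 5 from B.
C has just one choice, so C = 1. So B can't be 1.
B has just one choice, so B = 3. Eliminate 3 elsewhere: A.
A must be 6 (only option left).

A=6, B=3, C=1, D=2, E=5, F=4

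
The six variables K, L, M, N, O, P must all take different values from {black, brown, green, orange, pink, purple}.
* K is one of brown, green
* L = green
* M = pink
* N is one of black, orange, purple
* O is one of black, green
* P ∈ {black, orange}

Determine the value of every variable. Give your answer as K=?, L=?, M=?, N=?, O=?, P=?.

K=brown, L=green, M=pink, N=purple, O=black, P=orange

L must be green (only option left). So K, O can't be green.
That leaves M = pink.
That leaves O = black. So N, P can't be black.
P's domain is down to {orange}, so P = orange. Remove orange from N.
K's domain is down to {brown}, so K = brown.
N has just one choice, so N = purple.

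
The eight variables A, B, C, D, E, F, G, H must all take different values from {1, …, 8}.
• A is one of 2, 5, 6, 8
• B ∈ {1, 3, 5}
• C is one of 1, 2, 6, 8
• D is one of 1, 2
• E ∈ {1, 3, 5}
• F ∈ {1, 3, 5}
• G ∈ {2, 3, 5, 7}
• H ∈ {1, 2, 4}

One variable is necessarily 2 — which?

D

The 8 variables draw from only 8 values {1, 2, 3, 4, 5, 6, 7, 8}, so each is used; only H can be 4, hence H = 4.
The 7 still-open variables draw from only 7 values {1, 2, 3, 5, 6, 7, 8}, so each is used; only G can be 7, hence G = 7.
B, E, F between them cover only {1, 3, 5} — a naked triple. Remove those values from A, C, D.
So 2 goes to D.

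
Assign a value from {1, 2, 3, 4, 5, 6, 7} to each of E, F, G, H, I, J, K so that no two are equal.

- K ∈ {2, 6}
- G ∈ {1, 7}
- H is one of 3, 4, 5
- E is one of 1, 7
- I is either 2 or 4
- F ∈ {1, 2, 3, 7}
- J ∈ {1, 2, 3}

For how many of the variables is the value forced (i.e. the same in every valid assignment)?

The 7 variables draw from only 7 values {1, 2, 3, 4, 5, 6, 7}, so each is used; only H can be 5, hence H = 5.
The 6 still-open variables together cover exactly {1, 2, 3, 4, 6, 7} — 6 values for 6 variables — and 4 appears only in I's list, so I = 4.
Among the 5 still-open variables, 6 fits only K (and all 5 values in {1, 2, 3, 6, 7} must be used), so K = 6.
E and G between them cover only {1, 7} — a naked pair. Remove those values from F, J.
Determined: H=5, I=4, K=6. The other variables each still have more than one consistent value. That makes 3.

3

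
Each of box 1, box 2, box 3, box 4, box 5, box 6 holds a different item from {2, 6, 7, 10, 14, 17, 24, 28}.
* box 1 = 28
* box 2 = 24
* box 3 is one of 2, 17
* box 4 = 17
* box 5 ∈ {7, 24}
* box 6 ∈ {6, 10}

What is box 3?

box 1 must be 28 (only option left).
box 2's domain is down to {24}, so box 2 = 24. Strike 24 from box 5.
box 4 has just one choice, so box 4 = 17. Eliminate 17 elsewhere: box 3.
So box 3 = 2.

2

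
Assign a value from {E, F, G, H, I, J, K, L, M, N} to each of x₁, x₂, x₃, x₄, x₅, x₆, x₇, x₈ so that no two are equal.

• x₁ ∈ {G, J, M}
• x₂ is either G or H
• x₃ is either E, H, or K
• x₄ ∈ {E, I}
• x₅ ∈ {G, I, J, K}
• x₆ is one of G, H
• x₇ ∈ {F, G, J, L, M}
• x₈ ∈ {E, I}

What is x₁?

M

x₂ and x₆ between them cover only {G, H} — a naked pair. Remove those values from x₁, x₃, x₅, x₇.
x₄ and x₈ share exactly the 2 values {E, I}; by pigeonhole those values go to them, so strike E, I from x₃, x₅.
x₃ has just one choice, so x₃ = K. Strike K from x₅.
x₅ has just one choice, so x₅ = J. So x₁, x₇ can't be J.
So x₁ = M.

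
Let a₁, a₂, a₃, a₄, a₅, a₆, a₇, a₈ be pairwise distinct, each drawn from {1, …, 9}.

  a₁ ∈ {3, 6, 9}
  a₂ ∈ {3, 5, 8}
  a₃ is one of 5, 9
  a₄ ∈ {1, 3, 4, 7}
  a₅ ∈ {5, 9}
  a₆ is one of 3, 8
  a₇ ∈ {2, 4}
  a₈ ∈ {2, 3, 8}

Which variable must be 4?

a₇

a₃ and a₅ share exactly the 2 values {5, 9}; by pigeonhole those values go to them, so strike 5, 9 from a₁, a₂.
a₂ and a₆ share exactly the 2 values {3, 8}; by pigeonhole those values go to them, so strike 3, 8 from a₁, a₄, a₈.
a₁ must be 6 (only option left).
a₈ has just one choice, so a₈ = 2. Eliminate 2 elsewhere: a₇.
So 4 goes to a₇.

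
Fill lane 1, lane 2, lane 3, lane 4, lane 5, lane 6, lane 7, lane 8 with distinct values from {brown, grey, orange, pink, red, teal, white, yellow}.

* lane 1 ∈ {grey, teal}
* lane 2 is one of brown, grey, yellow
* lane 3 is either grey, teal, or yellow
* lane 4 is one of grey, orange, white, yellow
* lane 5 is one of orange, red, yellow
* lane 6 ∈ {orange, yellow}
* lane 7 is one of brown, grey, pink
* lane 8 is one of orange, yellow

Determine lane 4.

Among the 8 variables, pink fits only lane 7 (and all 8 values in {brown, grey, orange, pink, red, teal, white, yellow} must be used), so lane 7 = pink.
The 7 still-open variables together cover exactly {brown, grey, orange, red, teal, white, yellow} — 7 values for 7 variables — and brown appears only in lane 2's list, so lane 2 = brown.
The 6 still-open variables together cover exactly {grey, orange, red, teal, white, yellow} — 6 values for 6 variables — and red appears only in lane 5's list, so lane 5 = red.
The 5 still-open variables together cover exactly {grey, orange, teal, white, yellow} — 5 values for 5 variables — and white appears only in lane 4's list, so lane 4 = white.

white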